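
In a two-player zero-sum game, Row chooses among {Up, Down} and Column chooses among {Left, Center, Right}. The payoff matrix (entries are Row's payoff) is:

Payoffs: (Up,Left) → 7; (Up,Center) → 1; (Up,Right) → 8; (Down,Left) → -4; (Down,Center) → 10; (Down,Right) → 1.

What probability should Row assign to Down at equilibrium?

Row minima: Up → 1, Down → -4; maximin = 1.
Column maxima: Left → 7, Center → 10, Right → 8; minimax = 7.
1 ≠ 7, so there is no saddle point; optimal play is mixed.
Right is strictly dominated by Left (it gives Row strictly more in every row), so Column never plays it.
On the remaining 2×2 (Up, Down vs Left, Center):
Let Row play Up with probability p. Expected payoff against Left: 7p + (-4)(1−p) = 11p − 4; against Center: 1p + 10(1−p) = −9p + 10.
Setting these equal: 11p − 4 = −9p + 10 ⇒ 20p = 14 ⇒ p = 7/10, and the value is (11)·(7/10) − 4 = 37/10.
For Column: with q = P(Left), equating Up's and Down's payoffs gives 6q + 1 = −14q + 10 ⇒ q = 9/20.

3/10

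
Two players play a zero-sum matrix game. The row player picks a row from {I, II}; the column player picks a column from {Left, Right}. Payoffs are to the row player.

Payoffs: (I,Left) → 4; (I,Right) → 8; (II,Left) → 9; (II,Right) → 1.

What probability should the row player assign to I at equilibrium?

Row minima: I → 4, II → 1; maximin = 4.
Column maxima: Left → 9, Right → 8; minimax = 8.
4 ≠ 8, so there is no saddle point; optimal play is mixed.
Let the row player play I with probability p. Expected payoff against Left: 4p + 9(1−p) = −5p + 9; against Right: 8p + 1(1−p) = 7p + 1.
Setting these equal: −5p + 9 = 7p + 1 ⇒ −12p = -8 ⇒ p = 2/3, and the value is (-5)·(2/3) + 9 = 17/3.
For the column player: with q = P(Left), equating I's and II's payoffs gives −4q + 8 = 8q + 1 ⇒ q = 7/12.

2/3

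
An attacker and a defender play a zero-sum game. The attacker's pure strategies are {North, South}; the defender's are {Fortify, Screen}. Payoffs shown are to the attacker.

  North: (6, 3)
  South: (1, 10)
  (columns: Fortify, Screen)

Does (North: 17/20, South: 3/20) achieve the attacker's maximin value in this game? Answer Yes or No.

Against Fortify this mix gives (17/20)·6 + (3/20)·1 = 21/4.
Against Screen this mix gives (17/20)·3 + (3/20)·10 = 81/20.
The defender will play Screen, holding the attacker to 81/20. Shifting weight toward the row that does better against Screen would raise this floor (the equalizing mix achieves 19/4 against both Screen and Fortify), so the proposed strategy is not optimal.

No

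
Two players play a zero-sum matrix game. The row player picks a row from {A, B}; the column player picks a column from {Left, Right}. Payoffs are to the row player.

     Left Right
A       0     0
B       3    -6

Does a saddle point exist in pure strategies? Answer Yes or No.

Yes

Row minima: A → 0, B → -6; maximin = 0.
Column maxima: Left → 3, Right → 0; minimax = 0.
maximin = minimax = 0, so a saddle point exists.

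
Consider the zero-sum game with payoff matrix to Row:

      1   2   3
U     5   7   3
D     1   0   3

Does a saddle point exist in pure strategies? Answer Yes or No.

Yes

Row minima: U → 3, D → 0; maximin = 3.
Column maxima: 1 → 5, 2 → 7, 3 → 3; minimax = 3.
maximin = minimax = 3, so a saddle point exists.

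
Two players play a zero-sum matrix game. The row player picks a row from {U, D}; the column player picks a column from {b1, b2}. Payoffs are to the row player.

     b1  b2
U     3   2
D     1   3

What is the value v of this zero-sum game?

Row minima: U → 2, D → 1; maximin = 2.
Column maxima: b1 → 3, b2 → 3; minimax = 3.
2 ≠ 3, so there is no saddle point; optimal play is mixed.
Let the row player play U with probability p. Expected payoff against b1: 3p + 1(1−p) = 2p + 1; against b2: 2p + 3(1−p) = −p + 3.
Setting these equal: 2p + 1 = −p + 3 ⇒ 3p = 2 ⇒ p = 2/3, and the value is (2)·(2/3) + 1 = 7/3.
For the column player: with q = P(b1), equating U's and D's payoffs gives q + 2 = −2q + 3 ⇒ q = 1/3.

7/3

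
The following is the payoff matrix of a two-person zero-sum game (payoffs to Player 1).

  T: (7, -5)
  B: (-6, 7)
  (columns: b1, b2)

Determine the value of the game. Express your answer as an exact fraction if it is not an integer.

Row minima: T → -5, B → -6; maximin = -5.
Column maxima: b1 → 7, b2 → 7; minimax = 7.
-5 ≠ 7, so there is no saddle point; optimal play is mixed.
Let Player 1 play T with probability p. Expected payoff against b1: 7p + (-6)(1−p) = 13p − 6; against b2: (-5)p + 7(1−p) = −12p + 7.
Setting these equal: 13p − 6 = −12p + 7 ⇒ 25p = 13 ⇒ p = 13/25, and the value is (13)·(13/25) − 6 = 19/25.
For Player 2: with q = P(b1), equating T's and B's payoffs gives 12q − 5 = −13q + 7 ⇒ q = 12/25.

19/25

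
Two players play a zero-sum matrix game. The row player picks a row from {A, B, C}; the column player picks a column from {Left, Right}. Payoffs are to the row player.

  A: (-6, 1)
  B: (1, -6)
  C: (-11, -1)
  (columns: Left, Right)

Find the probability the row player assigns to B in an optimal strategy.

Row minima: A → -6, B → -6, C → -11; maximin = -6.
Column maxima: Left → 1, Right → 1; minimax = 1.
-6 ≠ 1, so there is no saddle point; optimal play is mixed.
C is strictly dominated by A, so the row player never plays it.
On the remaining 2×2 (A, B vs Left, Right):
Let the row player play A with probability p. Expected payoff against Left: (-6)p + 1(1−p) = −7p + 1; against Right: 1p + (-6)(1−p) = 7p − 6.
Setting these equal: −7p + 1 = 7p − 6 ⇒ −14p = -7 ⇒ p = 1/2, and the value is (-7)·(1/2) + 1 = -5/2.
For the column player: with q = P(Left), equating A's and B's payoffs gives −7q + 1 = 7q − 6 ⇒ q = 1/2.

1/2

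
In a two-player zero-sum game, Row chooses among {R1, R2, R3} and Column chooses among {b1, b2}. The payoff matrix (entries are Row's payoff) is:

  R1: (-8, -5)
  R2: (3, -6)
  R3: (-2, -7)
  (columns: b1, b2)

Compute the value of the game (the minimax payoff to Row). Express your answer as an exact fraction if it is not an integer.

-21/4

Row minima: R1 → -8, R2 → -6, R3 → -7; maximin = -6.
Column maxima: b1 → 3, b2 → -5; minimax = -5.
-6 ≠ -5, so there is no saddle point; optimal play is mixed.
R3 is strictly dominated by R2, so Row never plays it.
On the remaining 2×2 (R1, R2 vs b1, b2):
Let Row play R1 with probability p. Expected payoff against b1: (-8)p + 3(1−p) = −11p + 3; against b2: (-5)p + (-6)(1−p) = p − 6.
Setting these equal: −11p + 3 = p − 6 ⇒ −12p = -9 ⇒ p = 3/4, and the value is (-11)·(3/4) + 3 = -21/4.
For Column: with q = P(b1), equating R1's and R2's payoffs gives −3q − 5 = 9q − 6 ⇒ q = 1/12.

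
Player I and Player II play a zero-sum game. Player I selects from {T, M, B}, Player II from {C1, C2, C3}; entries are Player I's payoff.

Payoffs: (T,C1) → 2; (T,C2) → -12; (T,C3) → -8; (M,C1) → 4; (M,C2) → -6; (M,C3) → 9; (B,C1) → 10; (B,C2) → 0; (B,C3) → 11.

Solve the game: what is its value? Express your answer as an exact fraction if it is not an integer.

0

Row minima: T → -12, M → -6, B → 0; maximin = 0.
Column maxima: C1 → 10, C2 → 0, C3 → 11; minimax = 0.
Since maximin = minimax = 0, there is a saddle point and the value is 0.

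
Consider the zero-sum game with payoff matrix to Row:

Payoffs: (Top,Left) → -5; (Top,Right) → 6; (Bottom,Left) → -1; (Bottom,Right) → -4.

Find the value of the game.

-13/7

Row minima: Top → -5, Bottom → -4; maximin = -4.
Column maxima: Left → -1, Right → 6; minimax = -1.
-4 ≠ -1, so there is no saddle point; optimal play is mixed.
Let Row play Top with probability p. Expected payoff against Left: (-5)p + (-1)(1−p) = −4p − 1; against Right: 6p + (-4)(1−p) = 10p − 4.
Setting these equal: −4p − 1 = 10p − 4 ⇒ −14p = -3 ⇒ p = 3/14, and the value is (-4)·(3/14) − 1 = -13/7.
For Column: with q = P(Left), equating Top's and Bottom's payoffs gives −11q + 6 = 3q − 4 ⇒ q = 5/7.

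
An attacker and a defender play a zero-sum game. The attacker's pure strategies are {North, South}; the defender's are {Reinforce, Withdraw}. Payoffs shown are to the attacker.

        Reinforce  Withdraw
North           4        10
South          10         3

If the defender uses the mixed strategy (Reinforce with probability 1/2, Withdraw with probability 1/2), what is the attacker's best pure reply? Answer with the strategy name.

Expected payoff of North: (1/2)·4 + (1/2)·10 = 7.
Expected payoff of South: (1/2)·10 + (1/2)·3 = 13/2.
The largest is 7, so the attacker's best response is North.

North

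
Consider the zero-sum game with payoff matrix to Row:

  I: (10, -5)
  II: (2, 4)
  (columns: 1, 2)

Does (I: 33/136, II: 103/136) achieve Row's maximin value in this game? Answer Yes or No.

No

Against 1 this mix gives (33/136)·10 + (103/136)·2 = 67/17.
Against 2 this mix gives (33/136)·(-5) + (103/136)·4 = 247/136.
Column will play 2, holding Row to 247/136. Shifting weight toward the row that does better against 2 would raise this floor (the equalizing mix achieves 50/17 against both 2 and 1), so the proposed strategy is not optimal.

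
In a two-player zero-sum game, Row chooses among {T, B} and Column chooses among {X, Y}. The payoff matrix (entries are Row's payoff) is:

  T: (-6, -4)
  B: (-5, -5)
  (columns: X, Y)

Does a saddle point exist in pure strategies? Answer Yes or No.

Row minima: T → -6, B → -5; maximin = -5.
Column maxima: X → -5, Y → -4; minimax = -5.
maximin = minimax = -5, so a saddle point exists.

Yes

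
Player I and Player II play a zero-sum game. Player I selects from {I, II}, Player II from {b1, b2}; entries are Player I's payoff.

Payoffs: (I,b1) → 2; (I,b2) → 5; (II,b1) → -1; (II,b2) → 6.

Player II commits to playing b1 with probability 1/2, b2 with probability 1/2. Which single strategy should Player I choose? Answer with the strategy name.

I

Expected payoff of I: (1/2)·2 + (1/2)·5 = 7/2.
Expected payoff of II: (1/2)·(-1) + (1/2)·6 = 5/2.
The largest is 7/2, so Player I's best response is I.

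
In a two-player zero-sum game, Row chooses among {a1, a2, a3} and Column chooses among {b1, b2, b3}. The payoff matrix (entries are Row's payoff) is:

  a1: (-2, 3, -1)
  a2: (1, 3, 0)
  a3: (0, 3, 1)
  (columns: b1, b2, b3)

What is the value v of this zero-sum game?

1/2

Row minima: a1 → -2, a2 → 0, a3 → 0; maximin = 0.
Column maxima: b1 → 1, b2 → 3, b3 → 1; minimax = 1.
0 ≠ 1, so there is no saddle point; optimal play is mixed.
b2 is strictly dominated by b1 (it gives Row strictly more in every row), so Column never plays it.
With b2 eliminated, a1 is strictly dominated by a2 (a2 gives Row strictly more in every remaining column), so Row never plays it.
On the remaining 2×2 (a2, a3 vs b1, b3):
Let Row play a2 with probability p. Expected payoff against b1: 1p + 0(1−p) = p; against b3: 0p + 1(1−p) = −p + 1.
Setting these equal: p = −p + 1 ⇒ 2p = 1 ⇒ p = 1/2, and the value is (1)·(1/2) = 1/2.
For Column: with q = P(b1), equating a2's and a3's payoffs gives q = −q + 1 ⇒ q = 1/2.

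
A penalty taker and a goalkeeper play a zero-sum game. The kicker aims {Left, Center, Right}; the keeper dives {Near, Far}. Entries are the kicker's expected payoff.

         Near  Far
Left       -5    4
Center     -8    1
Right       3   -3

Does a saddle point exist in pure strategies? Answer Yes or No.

Row minima: Left → -5, Center → -8, Right → -3; maximin = -3.
Column maxima: Near → 3, Far → 4; minimax = 3.
-3 ≠ 3, so no pure-strategy equilibrium exists.

No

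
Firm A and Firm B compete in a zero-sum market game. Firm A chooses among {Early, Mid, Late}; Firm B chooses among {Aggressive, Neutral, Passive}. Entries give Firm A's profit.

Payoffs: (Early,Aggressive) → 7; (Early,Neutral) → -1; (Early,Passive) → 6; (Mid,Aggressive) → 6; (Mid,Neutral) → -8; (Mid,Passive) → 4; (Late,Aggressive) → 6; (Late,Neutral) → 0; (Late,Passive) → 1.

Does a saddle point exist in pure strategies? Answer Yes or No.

Row minima: Early → -1, Mid → -8, Late → 0; maximin = 0.
Column maxima: Aggressive → 7, Neutral → 0, Passive → 6; minimax = 0.
maximin = minimax = 0, so a saddle point exists.

Yes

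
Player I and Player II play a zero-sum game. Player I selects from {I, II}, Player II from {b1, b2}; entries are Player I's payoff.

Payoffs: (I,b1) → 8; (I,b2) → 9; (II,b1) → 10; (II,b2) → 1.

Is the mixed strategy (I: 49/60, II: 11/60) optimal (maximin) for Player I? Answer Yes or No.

Against b1 this mix gives (49/60)·8 + (11/60)·10 = 251/30.
Against b2 this mix gives (49/60)·9 + (11/60)·1 = 113/15.
Player II will play b2, holding Player I to 113/15. Shifting weight toward the row that does better against b2 would raise this floor (the equalizing mix achieves 41/5 against both b2 and b1), so the proposed strategy is not optimal.

No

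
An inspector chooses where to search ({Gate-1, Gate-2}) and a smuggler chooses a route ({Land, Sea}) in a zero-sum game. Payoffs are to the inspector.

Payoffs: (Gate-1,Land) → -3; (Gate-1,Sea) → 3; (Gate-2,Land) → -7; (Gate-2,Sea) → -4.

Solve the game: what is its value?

-3

Row minima: Gate-1 → -3, Gate-2 → -7; maximin = -3.
Column maxima: Land → -3, Sea → 3; minimax = -3.
Since maximin = minimax = -3, there is a saddle point and the value is -3.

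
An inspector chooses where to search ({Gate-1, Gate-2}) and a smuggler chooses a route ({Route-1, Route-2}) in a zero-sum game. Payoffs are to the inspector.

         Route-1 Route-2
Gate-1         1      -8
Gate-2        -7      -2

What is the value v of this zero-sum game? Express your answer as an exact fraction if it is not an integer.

-29/7

Row minima: Gate-1 → -8, Gate-2 → -7; maximin = -7.
Column maxima: Route-1 → 1, Route-2 → -2; minimax = -2.
-7 ≠ -2, so there is no saddle point; optimal play is mixed.
Let the inspector play Gate-1 with probability p. Expected payoff against Route-1: 1p + (-7)(1−p) = 8p − 7; against Route-2: (-8)p + (-2)(1−p) = −6p − 2.
Setting these equal: 8p − 7 = −6p − 2 ⇒ 14p = 5 ⇒ p = 5/14, and the value is (8)·(5/14) − 7 = -29/7.
For the smuggler: with q = P(Route-1), equating Gate-1's and Gate-2's payoffs gives 9q − 8 = −5q − 2 ⇒ q = 3/7.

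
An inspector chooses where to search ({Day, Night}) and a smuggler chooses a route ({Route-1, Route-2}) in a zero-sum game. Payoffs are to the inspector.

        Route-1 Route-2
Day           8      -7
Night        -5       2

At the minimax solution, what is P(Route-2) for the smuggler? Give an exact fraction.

Row minima: Day → -7, Night → -5; maximin = -5.
Column maxima: Route-1 → 8, Route-2 → 2; minimax = 2.
-5 ≠ 2, so there is no saddle point; optimal play is mixed.
Let the inspector play Day with probability p. Expected payoff against Route-1: 8p + (-5)(1−p) = 13p − 5; against Route-2: (-7)p + 2(1−p) = −9p + 2.
Setting these equal: 13p − 5 = −9p + 2 ⇒ 22p = 7 ⇒ p = 7/22, and the value is (13)·(7/22) − 5 = -19/22.
For the smuggler: with q = P(Route-1), equating Day's and Night's payoffs gives 15q − 7 = −7q + 2 ⇒ q = 9/22.

13/22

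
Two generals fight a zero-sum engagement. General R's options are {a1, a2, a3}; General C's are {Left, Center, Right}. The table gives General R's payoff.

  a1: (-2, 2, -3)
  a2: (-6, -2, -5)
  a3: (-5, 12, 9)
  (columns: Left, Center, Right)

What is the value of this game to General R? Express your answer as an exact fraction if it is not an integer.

-11/5

Row minima: a1 → -3, a2 → -6, a3 → -5; maximin = -3.
Column maxima: Left → -2, Center → 12, Right → 9; minimax = -2.
-3 ≠ -2, so there is no saddle point; optimal play is mixed.
a2 is strictly dominated by a1, so General R never plays it.
Center is strictly dominated by Left (it gives General R strictly more in every row), so General C never plays it.
On the remaining 2×2 (a1, a3 vs Left, Right):
Let General R play a1 with probability p. Expected payoff against Left: (-2)p + (-5)(1−p) = 3p − 5; against Right: (-3)p + 9(1−p) = −12p + 9.
Setting these equal: 3p − 5 = −12p + 9 ⇒ 15p = 14 ⇒ p = 14/15, and the value is (3)·(14/15) − 5 = -11/5.
For General C: with q = P(Left), equating a1's and a3's payoffs gives q − 3 = −14q + 9 ⇒ q = 4/5.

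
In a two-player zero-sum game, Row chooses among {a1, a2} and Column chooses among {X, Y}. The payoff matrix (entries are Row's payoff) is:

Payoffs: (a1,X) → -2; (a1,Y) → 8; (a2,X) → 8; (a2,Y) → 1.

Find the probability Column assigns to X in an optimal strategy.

7/17

Row minima: a1 → -2, a2 → 1; maximin = 1.
Column maxima: X → 8, Y → 8; minimax = 8.
1 ≠ 8, so there is no saddle point; optimal play is mixed.
Let Row play a1 with probability p. Expected payoff against X: (-2)p + 8(1−p) = −10p + 8; against Y: 8p + 1(1−p) = 7p + 1.
Setting these equal: −10p + 8 = 7p + 1 ⇒ −17p = -7 ⇒ p = 7/17, and the value is (-10)·(7/17) + 8 = 66/17.
For Column: with q = P(X), equating a1's and a2's payoffs gives −10q + 8 = 7q + 1 ⇒ q = 7/17.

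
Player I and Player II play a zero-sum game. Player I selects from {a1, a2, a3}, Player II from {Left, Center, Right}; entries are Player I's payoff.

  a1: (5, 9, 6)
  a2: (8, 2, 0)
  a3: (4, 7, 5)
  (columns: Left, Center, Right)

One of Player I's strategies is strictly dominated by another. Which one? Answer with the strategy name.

a1 gives a strictly higher payoff than a3 against every column: 5 > 4, 9 > 7, 6 > 5.
So a3 is strictly dominated and Player I never plays it.

a3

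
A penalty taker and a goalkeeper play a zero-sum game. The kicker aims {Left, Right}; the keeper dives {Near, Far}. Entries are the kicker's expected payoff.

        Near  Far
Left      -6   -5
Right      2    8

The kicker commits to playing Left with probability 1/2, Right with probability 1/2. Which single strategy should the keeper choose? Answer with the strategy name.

Near

If the keeper plays Near, the kicker's expected payoff is (1/2)·(-6) + (1/2)·2 = -2.
If the keeper plays Far, the kicker's expected payoff is (1/2)·(-5) + (1/2)·8 = 3/2.
The keeper minimizes the kicker's payoff; the smallest is -2, so the best response is Near.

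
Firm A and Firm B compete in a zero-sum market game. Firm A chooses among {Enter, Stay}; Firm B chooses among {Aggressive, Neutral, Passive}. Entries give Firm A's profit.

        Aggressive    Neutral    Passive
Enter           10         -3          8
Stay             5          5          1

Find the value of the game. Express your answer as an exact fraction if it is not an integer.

43/15

Row minima: Enter → -3, Stay → 1; maximin = 1.
Column maxima: Aggressive → 10, Neutral → 5, Passive → 8; minimax = 5.
1 ≠ 5, so there is no saddle point; optimal play is mixed.
Aggressive is strictly dominated by Passive (it gives Firm A strictly more in every row), so Firm B never plays it.
On the remaining 2×2 (Enter, Stay vs Neutral, Passive):
Let Firm A play Enter with probability p. Expected payoff against Neutral: (-3)p + 5(1−p) = −8p + 5; against Passive: 8p + 1(1−p) = 7p + 1.
Setting these equal: −8p + 5 = 7p + 1 ⇒ −15p = -4 ⇒ p = 4/15, and the value is (-8)·(4/15) + 5 = 43/15.
For Firm B: with q = P(Neutral), equating Enter's and Stay's payoffs gives −11q + 8 = 4q + 1 ⇒ q = 7/15.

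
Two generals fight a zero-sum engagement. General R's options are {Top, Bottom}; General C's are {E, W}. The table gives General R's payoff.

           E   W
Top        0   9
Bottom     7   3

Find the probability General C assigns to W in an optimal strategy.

7/13

Row minima: Top → 0, Bottom → 3; maximin = 3.
Column maxima: E → 7, W → 9; minimax = 7.
3 ≠ 7, so there is no saddle point; optimal play is mixed.
Let General R play Top with probability p. Expected payoff against E: 0p + 7(1−p) = −7p + 7; against W: 9p + 3(1−p) = 6p + 3.
Setting these equal: −7p + 7 = 6p + 3 ⇒ −13p = -4 ⇒ p = 4/13, and the value is (-7)·(4/13) + 7 = 63/13.
For General C: with q = P(E), equating Top's and Bottom's payoffs gives −9q + 9 = 4q + 3 ⇒ q = 6/13.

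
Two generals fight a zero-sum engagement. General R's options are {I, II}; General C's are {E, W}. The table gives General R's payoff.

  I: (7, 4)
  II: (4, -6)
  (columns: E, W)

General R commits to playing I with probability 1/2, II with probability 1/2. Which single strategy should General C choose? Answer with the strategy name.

If General C plays E, General R's expected payoff is (1/2)·7 + (1/2)·4 = 11/2.
If General C plays W, General R's expected payoff is (1/2)·4 + (1/2)·(-6) = -1.
General C minimizes General R's payoff; the smallest is -1, so the best response is W.

W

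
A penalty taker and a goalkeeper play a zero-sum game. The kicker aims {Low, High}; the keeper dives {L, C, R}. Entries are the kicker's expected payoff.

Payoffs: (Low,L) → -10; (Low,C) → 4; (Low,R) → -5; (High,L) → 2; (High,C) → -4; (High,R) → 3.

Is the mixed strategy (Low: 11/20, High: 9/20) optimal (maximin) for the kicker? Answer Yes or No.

No

Against L this mix gives (11/20)·(-10) + (9/20)·2 = -23/5.
Against C this mix gives (11/20)·4 + (9/20)·(-4) = 2/5.
Against R this mix gives (11/20)·(-5) + (9/20)·3 = -7/5.
The keeper will play L, holding the kicker to -23/5. Shifting weight toward the row that does better against L would raise this floor (the equalizing mix achieves -8/5 against both L and C), so the proposed strategy is not optimal.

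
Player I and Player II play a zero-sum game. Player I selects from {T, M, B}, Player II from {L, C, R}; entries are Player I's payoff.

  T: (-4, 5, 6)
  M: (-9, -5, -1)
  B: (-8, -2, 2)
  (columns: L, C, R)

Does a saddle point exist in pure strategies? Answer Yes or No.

Yes

Row minima: T → -4, M → -9, B → -8; maximin = -4.
Column maxima: L → -4, C → 5, R → 6; minimax = -4.
maximin = minimax = -4, so a saddle point exists.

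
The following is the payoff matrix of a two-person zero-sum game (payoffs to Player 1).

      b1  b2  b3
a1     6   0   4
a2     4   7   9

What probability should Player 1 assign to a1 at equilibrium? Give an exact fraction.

1/3

Row minima: a1 → 0, a2 → 4; maximin = 4.
Column maxima: b1 → 6, b2 → 7, b3 → 9; minimax = 6.
4 ≠ 6, so there is no saddle point; optimal play is mixed.
b3 is strictly dominated by b2 (it gives Player 1 strictly more in every row), so Player 2 never plays it.
On the remaining 2×2 (a1, a2 vs b1, b2):
Let Player 1 play a1 with probability p. Expected payoff against b1: 6p + 4(1−p) = 2p + 4; against b2: 0p + 7(1−p) = −7p + 7.
Setting these equal: 2p + 4 = −7p + 7 ⇒ 9p = 3 ⇒ p = 1/3, and the value is (2)·(1/3) + 4 = 14/3.
For Player 2: with q = P(b1), equating a1's and a2's payoffs gives 6q = −3q + 7 ⇒ q = 7/9.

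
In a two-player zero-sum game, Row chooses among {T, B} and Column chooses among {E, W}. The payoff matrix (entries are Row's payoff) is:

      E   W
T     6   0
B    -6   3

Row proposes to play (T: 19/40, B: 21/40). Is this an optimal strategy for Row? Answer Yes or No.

No

Against E this mix gives (19/40)·6 + (21/40)·(-6) = -3/10.
Against W this mix gives (19/40)·0 + (21/40)·3 = 63/40.
Column will play E, holding Row to -3/10. Shifting weight toward the row that does better against E would raise this floor (the equalizing mix achieves 6/5 against both E and W), so the proposed strategy is not optimal.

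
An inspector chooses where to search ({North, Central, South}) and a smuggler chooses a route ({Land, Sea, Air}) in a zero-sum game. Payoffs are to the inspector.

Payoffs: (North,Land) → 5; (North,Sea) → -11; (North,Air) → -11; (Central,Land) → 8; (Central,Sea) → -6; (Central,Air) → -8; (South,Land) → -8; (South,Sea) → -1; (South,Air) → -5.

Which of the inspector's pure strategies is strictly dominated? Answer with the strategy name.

North

Central gives a strictly higher payoff than North against every column: 8 > 5, -6 > -11, -8 > -11.
So North is strictly dominated and the inspector never plays it.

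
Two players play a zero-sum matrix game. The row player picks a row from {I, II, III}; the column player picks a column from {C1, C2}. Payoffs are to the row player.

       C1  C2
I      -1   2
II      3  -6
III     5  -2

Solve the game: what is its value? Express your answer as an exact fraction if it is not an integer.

Row minima: I → -1, II → -6, III → -2; maximin = -1.
Column maxima: C1 → 5, C2 → 2; minimax = 2.
-1 ≠ 2, so there is no saddle point; optimal play is mixed.
II is strictly dominated by III, so the row player never plays it.
On the remaining 2×2 (I, III vs C1, C2):
Let the row player play I with probability p. Expected payoff against C1: (-1)p + 5(1−p) = −6p + 5; against C2: 2p + (-2)(1−p) = 4p − 2.
Setting these equal: −6p + 5 = 4p − 2 ⇒ −10p = -7 ⇒ p = 7/10, and the value is (-6)·(7/10) + 5 = 4/5.
For the column player: with q = P(C1), equating I's and III's payoffs gives −3q + 2 = 7q − 2 ⇒ q = 2/5.

4/5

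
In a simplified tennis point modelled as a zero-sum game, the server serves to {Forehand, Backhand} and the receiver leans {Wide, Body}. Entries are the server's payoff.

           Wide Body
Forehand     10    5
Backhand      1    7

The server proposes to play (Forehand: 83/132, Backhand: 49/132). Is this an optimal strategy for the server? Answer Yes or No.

Against Wide this mix gives (83/132)·10 + (49/132)·1 = 293/44.
Against Body this mix gives (83/132)·5 + (49/132)·7 = 379/66.
The receiver will play Body, holding the server to 379/66. Shifting weight toward the row that does better against Body would raise this floor (the equalizing mix achieves 65/11 against both Body and Wide), so the proposed strategy is not optimal.

No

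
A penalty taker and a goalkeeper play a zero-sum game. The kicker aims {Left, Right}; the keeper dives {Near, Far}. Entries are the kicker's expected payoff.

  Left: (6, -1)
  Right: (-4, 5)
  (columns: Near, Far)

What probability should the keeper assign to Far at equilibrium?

5/8

Row minima: Left → -1, Right → -4; maximin = -1.
Column maxima: Near → 6, Far → 5; minimax = 5.
-1 ≠ 5, so there is no saddle point; optimal play is mixed.
Let the kicker play Left with probability p. Expected payoff against Near: 6p + (-4)(1−p) = 10p − 4; against Far: (-1)p + 5(1−p) = −6p + 5.
Setting these equal: 10p − 4 = −6p + 5 ⇒ 16p = 9 ⇒ p = 9/16, and the value is (10)·(9/16) − 4 = 13/8.
For the keeper: with q = P(Near), equating Left's and Right's payoffs gives 7q − 1 = −9q + 5 ⇒ q = 3/8.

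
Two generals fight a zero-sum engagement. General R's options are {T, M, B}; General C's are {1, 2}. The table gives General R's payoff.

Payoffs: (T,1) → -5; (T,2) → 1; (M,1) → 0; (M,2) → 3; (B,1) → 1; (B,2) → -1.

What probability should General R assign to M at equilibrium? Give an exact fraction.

2/5

Row minima: T → -5, M → 0, B → -1; maximin = 0.
Column maxima: 1 → 1, 2 → 3; minimax = 1.
0 ≠ 1, so there is no saddle point; optimal play is mixed.
T is strictly dominated by M, so General R never plays it.
On the remaining 2×2 (M, B vs 1, 2):
Let General R play M with probability p. Expected payoff against 1: 0p + 1(1−p) = −p + 1; against 2: 3p + (-1)(1−p) = 4p − 1.
Setting these equal: −p + 1 = 4p − 1 ⇒ −5p = -2 ⇒ p = 2/5, and the value is (-1)·(2/5) + 1 = 3/5.
For General C: with q = P(1), equating M's and B's payoffs gives −3q + 3 = 2q − 1 ⇒ q = 4/5.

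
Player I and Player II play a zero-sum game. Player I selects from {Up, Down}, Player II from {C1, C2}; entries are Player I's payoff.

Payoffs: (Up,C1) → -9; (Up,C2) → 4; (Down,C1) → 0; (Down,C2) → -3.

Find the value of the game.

Row minima: Up → -9, Down → -3; maximin = -3.
Column maxima: C1 → 0, C2 → 4; minimax = 0.
-3 ≠ 0, so there is no saddle point; optimal play is mixed.
Let Player I play Up with probability p. Expected payoff against C1: (-9)p + 0(1−p) = −9p; against C2: 4p + (-3)(1−p) = 7p − 3.
Setting these equal: −9p = 7p − 3 ⇒ −16p = -3 ⇒ p = 3/16, and the value is (-9)·(3/16) = -27/16.
For Player II: with q = P(C1), equating Up's and Down's payoffs gives −13q + 4 = 3q − 3 ⇒ q = 7/16.

-27/16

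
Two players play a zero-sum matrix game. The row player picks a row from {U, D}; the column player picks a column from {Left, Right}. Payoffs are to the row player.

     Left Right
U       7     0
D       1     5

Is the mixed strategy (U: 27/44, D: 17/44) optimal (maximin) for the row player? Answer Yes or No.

Against Left this mix gives (27/44)·7 + (17/44)·1 = 103/22.
Against Right this mix gives (27/44)·0 + (17/44)·5 = 85/44.
The column player will play Right, holding the row player to 85/44. Shifting weight toward the row that does better against Right would raise this floor (the equalizing mix achieves 35/11 against both Right and Left), so the proposed strategy is not optimal.

No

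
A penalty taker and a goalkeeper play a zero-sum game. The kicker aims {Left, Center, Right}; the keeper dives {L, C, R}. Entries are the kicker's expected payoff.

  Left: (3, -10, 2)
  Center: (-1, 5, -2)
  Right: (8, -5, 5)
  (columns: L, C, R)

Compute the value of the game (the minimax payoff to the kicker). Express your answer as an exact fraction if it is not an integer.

15/17

Row minima: Left → -10, Center → -2, Right → -5; maximin = -2.
Column maxima: L → 8, C → 5, R → 5; minimax = 5.
-2 ≠ 5, so there is no saddle point; optimal play is mixed.
Left is strictly dominated by Right, so the kicker never plays it.
L is strictly dominated by R (it gives the kicker strictly more in every row), so the keeper never plays it.
On the remaining 2×2 (Center, Right vs C, R):
Let the kicker play Center with probability p. Expected payoff against C: 5p + (-5)(1−p) = 10p − 5; against R: (-2)p + 5(1−p) = −7p + 5.
Setting these equal: 10p − 5 = −7p + 5 ⇒ 17p = 10 ⇒ p = 10/17, and the value is (10)·(10/17) − 5 = 15/17.
For the keeper: with q = P(C), equating Center's and Right's payoffs gives 7q − 2 = −10q + 5 ⇒ q = 7/17.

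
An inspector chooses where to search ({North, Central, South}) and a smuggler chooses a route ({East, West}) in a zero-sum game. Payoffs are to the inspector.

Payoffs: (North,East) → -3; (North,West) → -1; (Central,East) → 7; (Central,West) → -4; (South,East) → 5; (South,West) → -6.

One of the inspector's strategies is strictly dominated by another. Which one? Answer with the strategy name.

South

Central gives a strictly higher payoff than South against every column: 7 > 5, -4 > -6.
So South is strictly dominated and the inspector never plays it.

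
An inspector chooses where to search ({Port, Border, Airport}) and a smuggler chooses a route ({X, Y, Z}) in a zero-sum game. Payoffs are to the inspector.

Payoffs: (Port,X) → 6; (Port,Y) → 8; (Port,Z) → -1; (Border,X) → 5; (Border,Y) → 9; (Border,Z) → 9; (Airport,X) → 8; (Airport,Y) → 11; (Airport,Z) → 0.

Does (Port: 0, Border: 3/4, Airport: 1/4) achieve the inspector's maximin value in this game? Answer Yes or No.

No

Against X this mix gives (3/4)·5 + (1/4)·8 = 23/4.
Against Y this mix gives (3/4)·9 + (1/4)·11 = 19/2.
Against Z this mix gives (3/4)·9 + (1/4)·0 = 27/4.
The smuggler will play X, holding the inspector to 23/4. Shifting weight toward the row that does better against X would raise this floor (the equalizing mix achieves 6 against both X and Z), so the proposed strategy is not optimal.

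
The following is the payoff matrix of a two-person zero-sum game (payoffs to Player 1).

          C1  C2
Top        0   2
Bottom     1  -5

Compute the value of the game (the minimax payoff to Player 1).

Row minima: Top → 0, Bottom → -5; maximin = 0.
Column maxima: C1 → 1, C2 → 2; minimax = 1.
0 ≠ 1, so there is no saddle point; optimal play is mixed.
Let Player 1 play Top with probability p. Expected payoff against C1: 0p + 1(1−p) = −p + 1; against C2: 2p + (-5)(1−p) = 7p − 5.
Setting these equal: −p + 1 = 7p − 5 ⇒ −8p = -6 ⇒ p = 3/4, and the value is (-1)·(3/4) + 1 = 1/4.
For Player 2: with q = P(C1), equating Top's and Bottom's payoffs gives −2q + 2 = 6q − 5 ⇒ q = 7/8.

1/4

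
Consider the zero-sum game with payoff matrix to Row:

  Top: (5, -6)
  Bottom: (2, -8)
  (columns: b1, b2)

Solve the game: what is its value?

-6

Row minima: Top → -6, Bottom → -8; maximin = -6.
Column maxima: b1 → 5, b2 → -6; minimax = -6.
Since maximin = minimax = -6, there is a saddle point and the value is -6.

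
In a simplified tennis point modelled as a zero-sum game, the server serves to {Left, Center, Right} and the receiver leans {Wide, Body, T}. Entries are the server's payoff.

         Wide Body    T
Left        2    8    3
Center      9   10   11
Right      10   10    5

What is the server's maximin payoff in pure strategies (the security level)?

9

Row minima: Left → 2, Center → 9, Right → 5.
The best of these is 9.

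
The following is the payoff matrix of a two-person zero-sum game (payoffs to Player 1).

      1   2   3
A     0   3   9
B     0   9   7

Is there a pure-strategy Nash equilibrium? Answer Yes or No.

Yes

Row minima: A → 0, B → 0; maximin = 0.
Column maxima: 1 → 0, 2 → 9, 3 → 9; minimax = 0.
maximin = minimax = 0, so a saddle point exists.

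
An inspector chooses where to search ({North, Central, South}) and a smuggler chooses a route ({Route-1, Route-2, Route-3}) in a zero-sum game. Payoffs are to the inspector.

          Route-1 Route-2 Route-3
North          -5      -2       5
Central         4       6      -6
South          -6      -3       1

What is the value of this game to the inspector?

Row minima: North → -5, Central → -6, South → -6; maximin = -5.
Column maxima: Route-1 → 4, Route-2 → 6, Route-3 → 5; minimax = 4.
-5 ≠ 4, so there is no saddle point; optimal play is mixed.
South is strictly dominated by North, so the inspector never plays it.
Route-2 is strictly dominated by Route-1 (it gives the inspector strictly more in every row), so the smuggler never plays it.
On the remaining 2×2 (North, Central vs Route-1, Route-3):
Let the inspector play North with probability p. Expected payoff against Route-1: (-5)p + 4(1−p) = −9p + 4; against Route-3: 5p + (-6)(1−p) = 11p − 6.
Setting these equal: −9p + 4 = 11p − 6 ⇒ −20p = -10 ⇒ p = 1/2, and the value is (-9)·(1/2) + 4 = -1/2.
For the smuggler: with q = P(Route-1), equating North's and Central's payoffs gives −10q + 5 = 10q − 6 ⇒ q = 11/20.

-1/2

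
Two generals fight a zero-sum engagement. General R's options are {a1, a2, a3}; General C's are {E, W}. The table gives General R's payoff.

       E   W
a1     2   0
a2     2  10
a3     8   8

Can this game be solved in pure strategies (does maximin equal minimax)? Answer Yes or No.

Yes

Row minima: a1 → 0, a2 → 2, a3 → 8; maximin = 8.
Column maxima: E → 8, W → 10; minimax = 8.
maximin = minimax = 8, so a saddle point exists.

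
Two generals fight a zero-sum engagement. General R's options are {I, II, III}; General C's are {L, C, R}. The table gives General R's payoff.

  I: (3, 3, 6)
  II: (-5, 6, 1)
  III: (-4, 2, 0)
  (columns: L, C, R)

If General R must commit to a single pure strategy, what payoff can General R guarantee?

Row minima: I → 3, II → -5, III → -4.
The best of these is 3.

3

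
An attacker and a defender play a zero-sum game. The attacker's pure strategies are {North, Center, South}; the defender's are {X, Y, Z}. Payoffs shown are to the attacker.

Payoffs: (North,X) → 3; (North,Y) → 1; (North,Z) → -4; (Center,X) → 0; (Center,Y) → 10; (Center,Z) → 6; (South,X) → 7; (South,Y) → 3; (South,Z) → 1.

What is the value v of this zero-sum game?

7/2

Row minima: North → -4, Center → 0, South → 1; maximin = 1.
Column maxima: X → 7, Y → 10, Z → 6; minimax = 6.
1 ≠ 6, so there is no saddle point; optimal play is mixed.
North is strictly dominated by South, so the attacker never plays it.
Y is strictly dominated by Z (it gives the attacker strictly more in every row), so the defender never plays it.
On the remaining 2×2 (Center, South vs X, Z):
Let the attacker play Center with probability p. Expected payoff against X: 0p + 7(1−p) = −7p + 7; against Z: 6p + 1(1−p) = 5p + 1.
Setting these equal: −7p + 7 = 5p + 1 ⇒ −12p = -6 ⇒ p = 1/2, and the value is (-7)·(1/2) + 7 = 7/2.
For the defender: with q = P(X), equating Center's and South's payoffs gives −6q + 6 = 6q + 1 ⇒ q = 5/12.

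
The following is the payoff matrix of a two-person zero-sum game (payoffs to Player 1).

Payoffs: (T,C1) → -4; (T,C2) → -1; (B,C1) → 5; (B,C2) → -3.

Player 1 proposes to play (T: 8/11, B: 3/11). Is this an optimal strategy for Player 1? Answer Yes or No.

Against C1 this mix gives (8/11)·(-4) + (3/11)·5 = -17/11.
Against C2 this mix gives (8/11)·(-1) + (3/11)·(-3) = -17/11.
All of Player 2's active replies (C1, C2) yield -17/11, and no column does worse for Player 1. The mix makes Player 2 indifferent and guarantees -17/11, so it is optimal.

Yes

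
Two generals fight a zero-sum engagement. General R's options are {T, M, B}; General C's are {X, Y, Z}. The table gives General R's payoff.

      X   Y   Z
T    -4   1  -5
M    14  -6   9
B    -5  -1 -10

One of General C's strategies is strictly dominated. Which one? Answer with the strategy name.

X

Z holds General R's payoff strictly below X in every row: -5 < -4, 9 < 14, -10 < -5.
So X is strictly dominated for General C.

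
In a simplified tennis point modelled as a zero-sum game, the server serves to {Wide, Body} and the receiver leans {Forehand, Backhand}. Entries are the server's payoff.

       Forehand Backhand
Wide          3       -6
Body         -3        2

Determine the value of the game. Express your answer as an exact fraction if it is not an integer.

Row minima: Wide → -6, Body → -3; maximin = -3.
Column maxima: Forehand → 3, Backhand → 2; minimax = 2.
-3 ≠ 2, so there is no saddle point; optimal play is mixed.
Let the server play Wide with probability p. Expected payoff against Forehand: 3p + (-3)(1−p) = 6p − 3; against Backhand: (-6)p + 2(1−p) = −8p + 2.
Setting these equal: 6p − 3 = −8p + 2 ⇒ 14p = 5 ⇒ p = 5/14, and the value is (6)·(5/14) − 3 = -6/7.
For the receiver: with q = P(Forehand), equating Wide's and Body's payoffs gives 9q − 6 = −5q + 2 ⇒ q = 4/7.

-6/7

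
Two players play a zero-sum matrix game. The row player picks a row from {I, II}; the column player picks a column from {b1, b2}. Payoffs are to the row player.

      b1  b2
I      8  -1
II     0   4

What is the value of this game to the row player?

32/13

Row minima: I → -1, II → 0; maximin = 0.
Column maxima: b1 → 8, b2 → 4; minimax = 4.
0 ≠ 4, so there is no saddle point; optimal play is mixed.
Let the row player play I with probability p. Expected payoff against b1: 8p + 0(1−p) = 8p; against b2: (-1)p + 4(1−p) = −5p + 4.
Setting these equal: 8p = −5p + 4 ⇒ 13p = 4 ⇒ p = 4/13, and the value is (8)·(4/13) = 32/13.
For the column player: with q = P(b1), equating I's and II's payoffs gives 9q − 1 = −4q + 4 ⇒ q = 5/13.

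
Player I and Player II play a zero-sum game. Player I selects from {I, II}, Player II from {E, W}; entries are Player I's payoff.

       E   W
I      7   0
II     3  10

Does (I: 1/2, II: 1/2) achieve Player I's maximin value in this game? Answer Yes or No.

Yes

Against E this mix gives (1/2)·7 + (1/2)·3 = 5.
Against W this mix gives (1/2)·0 + (1/2)·10 = 5.
All of Player II's active replies (E, W) yield 5, and no column does worse for Player I. The mix makes Player II indifferent and guarantees 5, so it is optimal.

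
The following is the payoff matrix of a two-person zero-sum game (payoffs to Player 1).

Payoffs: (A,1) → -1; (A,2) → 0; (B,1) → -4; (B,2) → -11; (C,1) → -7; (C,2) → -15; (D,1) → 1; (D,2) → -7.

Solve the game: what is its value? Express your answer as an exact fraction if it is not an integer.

Row minima: A → -1, B → -11, C → -15, D → -7; maximin = -1.
Column maxima: 1 → 1, 2 → 0; minimax = 0.
-1 ≠ 0, so there is no saddle point; optimal play is mixed.
B is strictly dominated by A, so Player 1 never plays it.
C is strictly dominated by A, so Player 1 never plays it.
On the remaining 2×2 (A, D vs 1, 2):
Let Player 1 play A with probability p. Expected payoff against 1: (-1)p + 1(1−p) = −2p + 1; against 2: 0p + (-7)(1−p) = 7p − 7.
Setting these equal: −2p + 1 = 7p − 7 ⇒ −9p = -8 ⇒ p = 8/9, and the value is (-2)·(8/9) + 1 = -7/9.
For Player 2: with q = P(1), equating A's and D's payoffs gives −q = 8q − 7 ⇒ q = 7/9.

-7/9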